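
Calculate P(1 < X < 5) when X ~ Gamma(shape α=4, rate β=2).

P(1 < X < 5) = ∫_{1}^{5} f(x) dx
where f(x) = \frac{8 x^{3} e^{- 2 x}}{3}
= \frac{-683 + 19 e^{8}}{3 e^{10}}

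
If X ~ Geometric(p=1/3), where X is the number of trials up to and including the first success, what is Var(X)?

For X ~ Geometric(p=1/3), where X is the number of trials up to and including the first success:
Var(X) = 6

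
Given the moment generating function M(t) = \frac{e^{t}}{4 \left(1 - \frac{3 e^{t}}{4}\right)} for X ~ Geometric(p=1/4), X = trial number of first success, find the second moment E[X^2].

To find E[X^2], compute M^(2)(0):
M^(1)(t) = \frac{e^{t}}{4 \left(1 - \frac{3 e^{t}}{4}\right)} + \frac{3 e^{2 t}}{16 \left(1 - \frac{3 e^{t}}{4}\right)^{2}}
M^(2)(t) = \frac{e^{t}}{4 \left(1 - \frac{3 e^{t}}{4}\right)} + \frac{9 e^{2 t}}{16 \left(1 - \frac{3 e^{t}}{4}\right)^{2}} + \frac{9 e^{3 t}}{32 \left(1 - \frac{3 e^{t}}{4}\right)^{3}}
M^(2)(0) = 28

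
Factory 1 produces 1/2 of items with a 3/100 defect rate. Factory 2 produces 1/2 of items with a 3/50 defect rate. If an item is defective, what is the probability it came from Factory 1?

Using Bayes' theorem:
P(F1) = 1/2, P(D|F1) = 3/100
P(F2) = 1/2, P(D|F2) = 3/50
P(D) = P(D|F1)P(F1) + P(D|F2)P(F2)
     = \frac{9}{200}
P(F1|D) = P(D|F1)P(F1) / P(D)
= \frac{1}{3}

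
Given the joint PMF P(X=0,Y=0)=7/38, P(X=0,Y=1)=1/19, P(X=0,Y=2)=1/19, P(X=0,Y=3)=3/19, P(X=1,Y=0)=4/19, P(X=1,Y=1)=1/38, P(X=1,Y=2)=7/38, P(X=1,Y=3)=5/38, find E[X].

First find marginal of X:
P(X=0) = 17/38
P(X=1) = 21/38
E[X] = 0 × 17/38 + 1 × 21/38 = 21/38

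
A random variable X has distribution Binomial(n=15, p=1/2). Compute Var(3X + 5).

For X ~ Binomial(n=15, p=1/2):
Var(X) = \frac{15}{4}
Var(3X + 5) = (3)² × Var(X) = 9 × \frac{15}{4} = \frac{135}{4}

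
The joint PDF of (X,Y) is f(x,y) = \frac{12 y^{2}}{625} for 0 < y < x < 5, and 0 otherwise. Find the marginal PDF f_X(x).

f_X(x) = ∫_0^x \frac{12 y^{2}}{625} dy = \frac{4 x^{3}}{625}
for 0 < x < 5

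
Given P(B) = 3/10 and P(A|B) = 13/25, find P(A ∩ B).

By definition, P(A|B) = P(A ∩ B) / P(B)
So P(A ∩ B) = P(A|B) × P(B)
= 13/25 × 3/10
= 39/250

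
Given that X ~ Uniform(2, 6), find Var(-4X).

For X ~ Uniform(2, 6):
Var(X) = \frac{4}{3}
Var(-4X) = (-4)² × Var(X) = 16 × \frac{4}{3} = \frac{64}{3}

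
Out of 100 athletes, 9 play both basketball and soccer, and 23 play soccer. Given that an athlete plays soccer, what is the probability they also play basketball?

P(A ∩ B) = 9/100
P(B) = 23/100
P(A|B) = P(A ∩ B) / P(B) = (9/100) / (23/100) = 9/23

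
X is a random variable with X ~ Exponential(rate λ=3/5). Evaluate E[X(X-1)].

E[X(X-1)] = E[X² - X] = E[X²] - E[X]
E[X] = \frac{5}{3}
E[X²] = Var(X) + (E[X])² = \frac{25}{9} + (\frac{5}{3})² = \frac{50}{9}
E[X(X-1)] = \frac{50}{9} - \frac{5}{3} = \frac{35}{9}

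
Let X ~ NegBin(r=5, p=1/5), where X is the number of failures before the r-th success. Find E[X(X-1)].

E[X(X-1)] = E[X² - X] = E[X²] - E[X]
E[X] = 20
E[X²] = Var(X) + (E[X])² = 100 + (20)² = 500
E[X(X-1)] = 500 - 20 = 480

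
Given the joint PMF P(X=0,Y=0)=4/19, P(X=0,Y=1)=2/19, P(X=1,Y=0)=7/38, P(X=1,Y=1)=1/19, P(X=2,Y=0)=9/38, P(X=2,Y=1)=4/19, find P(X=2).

P(X=2) = P(X=2,Y=0) + P(X=2,Y=1)
= 9/38 + 4/19
= 17/38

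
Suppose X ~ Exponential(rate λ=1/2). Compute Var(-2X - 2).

For X ~ Exponential(rate λ=1/2):
Var(X) = 4
Var(-2X - 2) = (-2)² × Var(X) = 4 × 4 = 16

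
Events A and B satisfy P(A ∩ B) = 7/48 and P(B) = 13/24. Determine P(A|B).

P(A|B) = P(A ∩ B) / P(B)
= (7/48) / (13/24)
= 7/26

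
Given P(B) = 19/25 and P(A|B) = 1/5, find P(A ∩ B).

By definition, P(A|B) = P(A ∩ B) / P(B)
So P(A ∩ B) = P(A|B) × P(B)
= 1/5 × 19/25
= 19/125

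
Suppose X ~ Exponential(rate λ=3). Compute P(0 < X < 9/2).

P(0 < X < 9/2) = ∫_{0}^{9/2} f(x) dx
where f(x) = 3 e^{- 3 x}
= 1 - e^{- \frac{27}{2}}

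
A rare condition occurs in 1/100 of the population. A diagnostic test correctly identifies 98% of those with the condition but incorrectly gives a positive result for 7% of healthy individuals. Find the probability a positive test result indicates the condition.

Let D = the rare event, + = positive/flagged.
P(D) = 1/100
P(+|D) = 98/100 = 49/50
P(+|D') = 7/100
P(+) = P(+|D)P(D) + P(+|D')P(D')
     = \frac{49}{50} × \frac{1}{100} + \frac{7}{100} × \frac{99}{100}
     = \frac{791}{10000}
P(D|+) = P(+|D)P(D)/P(+) = \frac{14}{113}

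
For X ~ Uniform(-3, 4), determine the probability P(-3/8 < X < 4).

P(-3/8 < X < 4) = ∫_{-3/8}^{4} f(x) dx
where f(x) = \frac{1}{7}
= \frac{5}{8}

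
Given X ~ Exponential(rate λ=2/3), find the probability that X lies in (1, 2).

P(1 < X < 2) = ∫_{1}^{2} f(x) dx
where f(x) = \frac{2 e^{- \frac{2 x}{3}}}{3}
= - \frac{1 - e^{\frac{2}{3}}}{e^{\frac{4}{3}}}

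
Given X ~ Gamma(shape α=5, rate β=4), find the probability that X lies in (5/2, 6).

P(5/2 < X < 6) = ∫_{5/2}^{6} f(x) dx
where f(x) = \frac{128 x^{4} e^{- 4 x}}{3}
= \frac{-49323 + 1933 e^{14}}{3 e^{24}}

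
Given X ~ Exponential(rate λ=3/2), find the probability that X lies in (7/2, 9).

P(7/2 < X < 9) = ∫_{7/2}^{9} f(x) dx
where f(x) = \frac{3 e^{- \frac{3 x}{2}}}{2}
= - \frac{1}{e^{\frac{27}{2}}} + e^{- \frac{21}{4}}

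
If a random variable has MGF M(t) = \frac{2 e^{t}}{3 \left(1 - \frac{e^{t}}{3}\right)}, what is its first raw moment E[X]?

To find E[X], compute M^(1)(0):
M^(1)(t) = \frac{2 e^{t}}{3 \left(1 - \frac{e^{t}}{3}\right)} + \frac{2 e^{2 t}}{9 \left(1 - \frac{e^{t}}{3}\right)^{2}}
M^(1)(0) = \frac{3}{2}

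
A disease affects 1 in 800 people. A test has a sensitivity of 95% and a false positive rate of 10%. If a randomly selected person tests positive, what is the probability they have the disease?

Let D = the rare event, + = positive/flagged.
P(D) = 1/800
P(+|D) = 95/100 = 19/20
P(+|D') = 10/100 = 1/10
P(+) = P(+|D)P(D) + P(+|D')P(D')
     = \frac{19}{20} × \frac{1}{800} + \frac{1}{10} × \frac{799}{800}
     = \frac{1617}{16000}
P(D|+) = P(+|D)P(D)/P(+) = \frac{19}{1617}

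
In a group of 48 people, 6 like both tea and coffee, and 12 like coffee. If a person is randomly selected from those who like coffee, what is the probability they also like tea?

P(A ∩ B) = 6/48 = 1/8
P(B) = 12/48 = 1/4
P(A|B) = P(A ∩ B) / P(B) = (1/8) / (1/4) = 1/2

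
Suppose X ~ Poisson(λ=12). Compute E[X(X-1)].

E[X(X-1)] = E[X² - X] = E[X²] - E[X]
E[X] = 12
E[X²] = Var(X) + (E[X])² = 12 + (12)² = 156
E[X(X-1)] = 156 - 12 = 144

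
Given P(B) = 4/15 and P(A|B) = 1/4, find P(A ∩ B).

By definition, P(A|B) = P(A ∩ B) / P(B)
So P(A ∩ B) = P(A|B) × P(B)
= 1/4 × 4/15
= 1/15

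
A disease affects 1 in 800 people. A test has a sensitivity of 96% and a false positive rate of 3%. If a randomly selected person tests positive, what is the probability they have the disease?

Let D = the rare event, + = positive/flagged.
P(D) = 1/800
P(+|D) = 96/100 = 24/25
P(+|D') = 3/100
P(+) = P(+|D)P(D) + P(+|D')P(D')
     = \frac{24}{25} × \frac{1}{800} + \frac{3}{100} × \frac{799}{800}
     = \frac{2493}{80000}
P(D|+) = P(+|D)P(D)/P(+) = \frac{32}{831}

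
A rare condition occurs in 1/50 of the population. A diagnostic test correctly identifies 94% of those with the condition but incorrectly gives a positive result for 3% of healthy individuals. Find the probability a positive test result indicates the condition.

Let D = the rare event, + = positive/flagged.
P(D) = 1/50
P(+|D) = 94/100 = 47/50
P(+|D') = 3/100
P(+) = P(+|D)P(D) + P(+|D')P(D')
     = \frac{47}{50} × \frac{1}{50} + \frac{3}{100} × \frac{49}{50}
     = \frac{241}{5000}
P(D|+) = P(+|D)P(D)/P(+) = \frac{94}{241}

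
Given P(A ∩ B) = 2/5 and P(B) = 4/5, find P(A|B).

P(A|B) = P(A ∩ B) / P(B)
= (2/5) / (4/5)
= 1/2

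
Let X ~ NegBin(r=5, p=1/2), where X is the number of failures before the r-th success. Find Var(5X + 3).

For X ~ NegBin(r=5, p=1/2), where X is the number of failures before the r-th success:
Var(X) = 10
Var(5X + 3) = (5)² × Var(X) = 25 × 10 = 250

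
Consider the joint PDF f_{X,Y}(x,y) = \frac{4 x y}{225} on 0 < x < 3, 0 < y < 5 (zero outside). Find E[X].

f_X(x) = ∫_0^5 \frac{4 x y}{225} dy = \frac{2 x}{9}
E[X] = ∫_0^3 x × (\frac{2 x}{9}) dx = 2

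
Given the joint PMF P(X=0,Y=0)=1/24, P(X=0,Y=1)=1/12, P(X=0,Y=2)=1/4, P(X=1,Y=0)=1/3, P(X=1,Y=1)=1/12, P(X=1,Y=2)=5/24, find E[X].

First find marginal of X:
P(X=0) = 3/8
P(X=1) = 5/8
E[X] = 0 × 3/8 + 1 × 5/8 = 5/8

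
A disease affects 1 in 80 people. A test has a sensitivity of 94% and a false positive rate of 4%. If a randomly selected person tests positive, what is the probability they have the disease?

Let D = the rare event, + = positive/flagged.
P(D) = 1/80
P(+|D) = 94/100 = 47/50
P(+|D') = 4/100 = 1/25
P(+) = P(+|D)P(D) + P(+|D')P(D')
     = \frac{47}{50} × \frac{1}{80} + \frac{1}{25} × \frac{79}{80}
     = \frac{41}{800}
P(D|+) = P(+|D)P(D)/P(+) = \frac{47}{205}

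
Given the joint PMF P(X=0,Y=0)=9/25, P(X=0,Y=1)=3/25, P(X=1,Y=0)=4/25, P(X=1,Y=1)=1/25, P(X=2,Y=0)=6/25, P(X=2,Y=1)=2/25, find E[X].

First find marginal of X:
P(X=0) = 12/25
P(X=1) = 1/5
P(X=2) = 8/25
E[X] = 0 × 12/25 + 1 × 1/5 + 2 × 8/25 = 21/25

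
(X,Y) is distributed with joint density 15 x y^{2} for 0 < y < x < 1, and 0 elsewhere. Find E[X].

f_X(x) = ∫_0^x 15 x y^{2} dy = 5 x^{4}
E[X] = ∫_0^1 x × (5 x^{4}) dx = \frac{5}{6}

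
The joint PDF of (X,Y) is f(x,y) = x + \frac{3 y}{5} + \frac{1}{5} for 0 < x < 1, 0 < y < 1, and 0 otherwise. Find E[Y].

E[Y] = ∫_0^1 ∫_0^1 y × f(x,y) dx dy
= \frac{11}{20}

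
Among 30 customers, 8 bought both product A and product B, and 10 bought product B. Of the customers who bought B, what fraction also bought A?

P(A ∩ B) = 8/30 = 4/15
P(B) = 10/30 = 1/3
P(A|B) = P(A ∩ B) / P(B) = (4/15) / (1/3) = 4/5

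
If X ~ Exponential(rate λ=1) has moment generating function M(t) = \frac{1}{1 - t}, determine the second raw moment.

To find E[X^2], compute M^(2)(0):
M^(1)(t) = \frac{1}{\left(1 - t\right)^{2}}
M^(2)(t) = \frac{2}{\left(1 - t\right)^{3}}
M^(2)(0) = 2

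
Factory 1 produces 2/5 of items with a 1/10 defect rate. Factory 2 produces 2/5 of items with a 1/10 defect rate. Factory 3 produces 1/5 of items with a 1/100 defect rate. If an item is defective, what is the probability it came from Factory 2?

Using Bayes' theorem:
P(F1) = 2/5, P(D|F1) = 1/10
P(F2) = 2/5, P(D|F2) = 1/10
P(F3) = 1/5, P(D|F3) = 1/100
P(D) = P(D|F1)P(F1) + P(D|F2)P(F2) + P(D|F3)P(F3)
     = \frac{41}{500}
P(F2|D) = P(D|F2)P(F2) / P(D)
= \frac{20}{41}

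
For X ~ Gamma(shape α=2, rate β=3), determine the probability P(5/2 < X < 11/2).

P(5/2 < X < 11/2) = ∫_{5/2}^{11/2} f(x) dx
where f(x) = 9 x e^{- 3 x}
= \frac{-35 + 17 e^{9}}{2 e^{\frac{33}{2}}}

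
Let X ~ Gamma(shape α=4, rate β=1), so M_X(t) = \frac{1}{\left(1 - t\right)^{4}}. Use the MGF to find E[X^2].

To find E[X^2], compute M^(2)(0):
M^(1)(t) = \frac{4}{\left(1 - t\right)^{5}}
M^(2)(t) = \frac{20}{\left(1 - t\right)^{6}}
M^(2)(0) = 20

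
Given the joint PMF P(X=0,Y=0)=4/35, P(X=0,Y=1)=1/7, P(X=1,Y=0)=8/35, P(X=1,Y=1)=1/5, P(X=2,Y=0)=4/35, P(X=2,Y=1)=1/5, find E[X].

First find marginal of X:
P(X=0) = 9/35
P(X=1) = 3/7
P(X=2) = 11/35
E[X] = 0 × 9/35 + 1 × 3/7 + 2 × 11/35 = 37/35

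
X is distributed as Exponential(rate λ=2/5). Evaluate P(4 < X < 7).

P(4 < X < 7) = ∫_{4}^{7} f(x) dx
where f(x) = \frac{2 e^{- \frac{2 x}{5}}}{5}
= - \frac{1 - e^{\frac{6}{5}}}{e^{\frac{14}{5}}}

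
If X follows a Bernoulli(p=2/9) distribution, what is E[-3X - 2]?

For X ~ Bernoulli(p=2/9):
E[X] = \frac{2}{9}
E[-3X - 2] = -3 × E[X] - 2 = - \frac{8}{3}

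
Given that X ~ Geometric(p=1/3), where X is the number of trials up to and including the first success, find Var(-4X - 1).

For X ~ Geometric(p=1/3), where X is the number of trials up to and including the first success:
Var(X) = 6
Var(-4X - 1) = (-4)² × Var(X) = 16 × 6 = 96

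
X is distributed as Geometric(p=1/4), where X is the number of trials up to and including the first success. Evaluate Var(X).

For X ~ Geometric(p=1/4), where X is the number of trials up to and including the first success:
Var(X) = 12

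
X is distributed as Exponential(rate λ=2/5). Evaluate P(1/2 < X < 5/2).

P(1/2 < X < 5/2) = ∫_{1/2}^{5/2} f(x) dx
where f(x) = \frac{2 e^{- \frac{2 x}{5}}}{5}
= - \frac{1}{e} + e^{- \frac{1}{5}}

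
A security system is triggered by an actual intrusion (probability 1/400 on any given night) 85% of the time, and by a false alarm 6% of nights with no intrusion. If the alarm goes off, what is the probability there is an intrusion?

Let D = the rare event, + = positive/flagged.
P(D) = 1/400
P(+|D) = 85/100 = 17/20
P(+|D') = 6/100 = 3/50
P(+) = P(+|D)P(D) + P(+|D')P(D')
     = \frac{17}{20} × \frac{1}{400} + \frac{3}{50} × \frac{399}{400}
     = \frac{2479}{40000}
P(D|+) = P(+|D)P(D)/P(+) = \frac{85}{2479}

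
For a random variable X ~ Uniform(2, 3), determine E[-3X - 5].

For X ~ Uniform(2, 3):
E[X] = \frac{5}{2}
E[-3X - 5] = -3 × E[X] - 5 = - \frac{25}{2}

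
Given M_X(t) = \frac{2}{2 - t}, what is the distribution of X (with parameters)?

The MGF M(t) = \frac{2}{2 - t} is the standard form for the Exponential distribution.
Comparing with the known MGF formula identifies: Exponential(rate λ=2)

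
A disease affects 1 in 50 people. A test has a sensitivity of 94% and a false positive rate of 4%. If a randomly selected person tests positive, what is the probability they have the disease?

Let D = the rare event, + = positive/flagged.
P(D) = 1/50
P(+|D) = 94/100 = 47/50
P(+|D') = 4/100 = 1/25
P(+) = P(+|D)P(D) + P(+|D')P(D')
     = \frac{47}{50} × \frac{1}{50} + \frac{1}{25} × \frac{49}{50}
     = \frac{29}{500}
P(D|+) = P(+|D)P(D)/P(+) = \frac{47}{145}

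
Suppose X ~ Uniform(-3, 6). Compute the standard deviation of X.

For X ~ Uniform(-3, 6):
Var(X) = \frac{27}{4}
SD(X) = √(Var(X)) = √(\frac{27}{4}) = \frac{3 \sqrt{3}}{2}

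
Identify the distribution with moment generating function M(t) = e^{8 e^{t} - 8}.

The MGF M(t) = e^{8 e^{t} - 8} is the standard form for the Poisson distribution.
Comparing with the known MGF formula identifies: Poisson(λ=8)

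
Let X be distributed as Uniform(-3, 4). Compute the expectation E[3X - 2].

For X ~ Uniform(-3, 4):
E[X] = \frac{1}{2}
E[3X - 2] = 3 × E[X] - 2 = - \frac{1}{2}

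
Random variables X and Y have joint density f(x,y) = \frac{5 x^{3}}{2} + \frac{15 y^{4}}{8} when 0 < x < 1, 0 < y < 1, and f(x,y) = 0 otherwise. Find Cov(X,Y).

E[XY] = ∫∫ xy × f(x,y) dx dy = \frac{13}{32}
E[X] = \frac{11}{16}
E[Y] = \frac{5}{8}
Cov(X,Y) = E[XY] - E[X]E[Y] = - \frac{3}{128}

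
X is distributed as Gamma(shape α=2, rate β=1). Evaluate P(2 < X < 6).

P(2 < X < 6) = ∫_{2}^{6} f(x) dx
where f(x) = x e^{- x}
= \frac{-7 + 3 e^{4}}{e^{6}}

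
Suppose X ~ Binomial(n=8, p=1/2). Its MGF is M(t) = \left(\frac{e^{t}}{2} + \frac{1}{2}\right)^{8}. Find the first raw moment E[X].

To find E[X], compute M^(1)(0):
M^(1)(t) = 4 \left(\frac{e^{t}}{2} + \frac{1}{2}\right)^{7} e^{t}
M^(1)(0) = 4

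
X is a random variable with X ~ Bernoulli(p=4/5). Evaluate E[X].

For X ~ Bernoulli(p=4/5), the expected value is:
E[X] = \frac{4}{5}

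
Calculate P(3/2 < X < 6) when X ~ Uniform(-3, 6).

P(3/2 < X < 6) = ∫_{3/2}^{6} f(x) dx
where f(x) = \frac{1}{9}
= \frac{1}{2}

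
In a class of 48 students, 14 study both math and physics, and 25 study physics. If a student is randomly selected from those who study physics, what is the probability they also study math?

P(A ∩ B) = 14/48 = 7/24
P(B) = 25/48
P(A|B) = P(A ∩ B) / P(B) = (7/24) / (25/48) = 14/25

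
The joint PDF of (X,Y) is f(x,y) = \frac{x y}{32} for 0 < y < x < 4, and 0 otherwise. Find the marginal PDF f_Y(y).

f_Y(y) = ∫_y^4 \frac{x y}{32} dx = \frac{y \left(16 - y^{2}\right)}{64}
for 0 < y < 4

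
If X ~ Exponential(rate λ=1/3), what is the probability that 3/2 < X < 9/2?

P(3/2 < X < 9/2) = ∫_{3/2}^{9/2} f(x) dx
where f(x) = \frac{e^{- \frac{x}{3}}}{3}
= - \frac{1 - e}{e^{\frac{3}{2}}}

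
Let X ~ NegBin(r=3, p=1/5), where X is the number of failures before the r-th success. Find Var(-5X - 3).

For X ~ NegBin(r=3, p=1/5), where X is the number of failures before the r-th success:
Var(X) = 60
Var(-5X - 3) = (-5)² × Var(X) = 25 × 60 = 1500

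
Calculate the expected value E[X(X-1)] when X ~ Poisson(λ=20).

E[X(X-1)] = E[X² - X] = E[X²] - E[X]
E[X] = 20
E[X²] = Var(X) + (E[X])² = 20 + (20)² = 420
E[X(X-1)] = 420 - 20 = 400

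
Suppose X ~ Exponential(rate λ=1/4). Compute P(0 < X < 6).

P(0 < X < 6) = ∫_{0}^{6} f(x) dx
where f(x) = \frac{e^{- \frac{x}{4}}}{4}
= 1 - e^{- \frac{3}{2}}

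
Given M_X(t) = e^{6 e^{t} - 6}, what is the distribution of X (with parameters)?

The MGF M(t) = e^{6 e^{t} - 6} is the standard form for the Poisson distribution.
Comparing with the known MGF formula identifies: Poisson(λ=6)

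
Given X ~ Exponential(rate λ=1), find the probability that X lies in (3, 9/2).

P(3 < X < 9/2) = ∫_{3}^{9/2} f(x) dx
where f(x) = e^{- x}
= - \frac{1}{e^{\frac{9}{2}}} + e^{-3}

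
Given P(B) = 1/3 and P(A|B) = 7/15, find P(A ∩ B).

By definition, P(A|B) = P(A ∩ B) / P(B)
So P(A ∩ B) = P(A|B) × P(B)
= 7/15 × 1/3
= 7/45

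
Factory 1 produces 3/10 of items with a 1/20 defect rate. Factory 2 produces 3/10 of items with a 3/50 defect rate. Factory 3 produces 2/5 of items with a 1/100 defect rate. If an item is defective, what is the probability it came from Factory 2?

Using Bayes' theorem:
P(F1) = 3/10, P(D|F1) = 1/20
P(F2) = 3/10, P(D|F2) = 3/50
P(F3) = 2/5, P(D|F3) = 1/100
P(D) = P(D|F1)P(F1) + P(D|F2)P(F2) + P(D|F3)P(F3)
     = \frac{37}{1000}
P(F2|D) = P(D|F2)P(F2) / P(D)
= \frac{18}{37}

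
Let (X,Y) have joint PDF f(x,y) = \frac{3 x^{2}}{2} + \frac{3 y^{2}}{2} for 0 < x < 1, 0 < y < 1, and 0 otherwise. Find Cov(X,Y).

E[XY] = ∫∫ xy × f(x,y) dx dy = \frac{3}{8}
E[X] = \frac{5}{8}
E[Y] = \frac{5}{8}
Cov(X,Y) = E[XY] - E[X]E[Y] = - \frac{1}{64}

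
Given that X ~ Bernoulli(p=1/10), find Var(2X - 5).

For X ~ Bernoulli(p=1/10):
Var(X) = \frac{9}{100}
Var(2X - 5) = (2)² × Var(X) = 4 × \frac{9}{100} = \frac{9}{25}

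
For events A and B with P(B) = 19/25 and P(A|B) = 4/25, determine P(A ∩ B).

By definition, P(A|B) = P(A ∩ B) / P(B)
So P(A ∩ B) = P(A|B) × P(B)
= 4/25 × 19/25
= 76/625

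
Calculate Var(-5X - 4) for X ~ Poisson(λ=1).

For X ~ Poisson(λ=1):
Var(X) = 1
Var(-5X - 4) = (-5)² × Var(X) = 25 × 1 = 25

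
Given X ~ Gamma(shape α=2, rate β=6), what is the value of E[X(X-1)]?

E[X(X-1)] = E[X² - X] = E[X²] - E[X]
E[X] = \frac{1}{3}
E[X²] = Var(X) + (E[X])² = \frac{1}{18} + (\frac{1}{3})² = \frac{1}{6}
E[X(X-1)] = \frac{1}{6} - \frac{1}{3} = - \frac{1}{6}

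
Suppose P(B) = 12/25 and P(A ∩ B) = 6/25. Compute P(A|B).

P(A|B) = P(A ∩ B) / P(B)
= (6/25) / (12/25)
= 1/2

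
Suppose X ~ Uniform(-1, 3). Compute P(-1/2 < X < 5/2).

P(-1/2 < X < 5/2) = ∫_{-1/2}^{5/2} f(x) dx
where f(x) = \frac{1}{4}
= \frac{3}{4}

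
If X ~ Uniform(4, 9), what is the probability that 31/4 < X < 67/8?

P(31/4 < X < 67/8) = ∫_{31/4}^{67/8} f(x) dx
where f(x) = \frac{1}{5}
= \frac{1}{8}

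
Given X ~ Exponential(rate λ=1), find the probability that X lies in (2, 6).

P(2 < X < 6) = ∫_{2}^{6} f(x) dx
where f(x) = e^{- x}
= - \frac{1 - e^{4}}{e^{6}}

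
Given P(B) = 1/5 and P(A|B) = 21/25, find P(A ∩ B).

By definition, P(A|B) = P(A ∩ B) / P(B)
So P(A ∩ B) = P(A|B) × P(B)
= 21/25 × 1/5
= 21/125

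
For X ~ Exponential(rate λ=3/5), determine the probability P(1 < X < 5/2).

P(1 < X < 5/2) = ∫_{1}^{5/2} f(x) dx
where f(x) = \frac{3 e^{- \frac{3 x}{5}}}{5}
= - \frac{1}{e^{\frac{3}{2}}} + e^{- \frac{3}{5}}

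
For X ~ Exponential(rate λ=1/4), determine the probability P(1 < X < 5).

P(1 < X < 5) = ∫_{1}^{5} f(x) dx
where f(x) = \frac{e^{- \frac{x}{4}}}{4}
= - \frac{1 - e}{e^{\frac{5}{4}}}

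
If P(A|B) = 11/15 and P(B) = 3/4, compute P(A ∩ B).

By definition, P(A|B) = P(A ∩ B) / P(B)
So P(A ∩ B) = P(A|B) × P(B)
= 11/15 × 3/4
= 11/20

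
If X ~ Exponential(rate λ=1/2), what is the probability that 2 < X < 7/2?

P(2 < X < 7/2) = ∫_{2}^{7/2} f(x) dx
where f(x) = \frac{e^{- \frac{x}{2}}}{2}
= - \frac{1}{e^{\frac{7}{4}}} + e^{-1}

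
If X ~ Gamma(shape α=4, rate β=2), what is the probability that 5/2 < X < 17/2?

P(5/2 < X < 17/2) = ∫_{5/2}^{17/2} f(x) dx
where f(x) = \frac{8 x^{3} e^{- 2 x}}{3}
= \frac{2 \left(-1472 + 59 e^{12}\right)}{3 e^{17}}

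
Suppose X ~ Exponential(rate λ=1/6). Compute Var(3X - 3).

For X ~ Exponential(rate λ=1/6):
Var(X) = 36
Var(3X - 3) = (3)² × Var(X) = 9 × 36 = 324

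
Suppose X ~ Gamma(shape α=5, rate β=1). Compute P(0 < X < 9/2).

P(0 < X < 9/2) = ∫_{0}^{9/2} f(x) dx
where f(x) = \frac{x^{4} e^{- x}}{24}
= 1 - \frac{6131}{128 e^{\frac{9}{2}}}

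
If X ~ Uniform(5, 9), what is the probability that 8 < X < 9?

P(8 < X < 9) = ∫_{8}^{9} f(x) dx
where f(x) = \frac{1}{4}
= \frac{1}{4}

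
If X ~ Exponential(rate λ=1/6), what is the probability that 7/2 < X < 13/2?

P(7/2 < X < 13/2) = ∫_{7/2}^{13/2} f(x) dx
where f(x) = \frac{e^{- \frac{x}{6}}}{6}
= - \frac{1 - e^{\frac{1}{2}}}{e^{\frac{13}{12}}}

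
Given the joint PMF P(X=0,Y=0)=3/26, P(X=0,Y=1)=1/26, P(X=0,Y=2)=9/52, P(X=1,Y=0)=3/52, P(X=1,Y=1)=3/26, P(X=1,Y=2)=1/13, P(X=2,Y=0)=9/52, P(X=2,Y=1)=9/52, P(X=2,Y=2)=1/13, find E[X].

First find marginal of X:
P(X=0) = 17/52
P(X=1) = 1/4
P(X=2) = 11/26
E[X] = 0 × 17/52 + 1 × 1/4 + 2 × 11/26 = 57/52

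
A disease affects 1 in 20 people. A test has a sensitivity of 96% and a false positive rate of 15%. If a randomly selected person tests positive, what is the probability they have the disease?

Let D = the rare event, + = positive/flagged.
P(D) = 1/20
P(+|D) = 96/100 = 24/25
P(+|D') = 15/100 = 3/20
P(+) = P(+|D)P(D) + P(+|D')P(D')
     = \frac{24}{25} × \frac{1}{20} + \frac{3}{20} × \frac{19}{20}
     = \frac{381}{2000}
P(D|+) = P(+|D)P(D)/P(+) = \frac{32}{127}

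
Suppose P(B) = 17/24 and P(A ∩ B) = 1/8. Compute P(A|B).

P(A|B) = P(A ∩ B) / P(B)
= (1/8) / (17/24)
= 3/17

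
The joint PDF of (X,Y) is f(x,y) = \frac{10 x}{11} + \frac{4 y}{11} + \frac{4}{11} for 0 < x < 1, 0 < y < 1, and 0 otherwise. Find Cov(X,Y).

E[XY] = ∫∫ xy × f(x,y) dx dy = \frac{10}{33}
E[X] = \frac{19}{33}
E[Y] = \frac{35}{66}
Cov(X,Y) = E[XY] - E[X]E[Y] = - \frac{5}{2178}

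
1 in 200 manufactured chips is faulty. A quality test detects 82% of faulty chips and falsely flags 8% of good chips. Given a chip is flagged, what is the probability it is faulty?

Let D = the rare event, + = positive/flagged.
P(D) = 1/200
P(+|D) = 82/100 = 41/50
P(+|D') = 8/100 = 2/25
P(+) = P(+|D)P(D) + P(+|D')P(D')
     = \frac{41}{50} × \frac{1}{200} + \frac{2}{25} × \frac{199}{200}
     = \frac{837}{10000}
P(D|+) = P(+|D)P(D)/P(+) = \frac{41}{837}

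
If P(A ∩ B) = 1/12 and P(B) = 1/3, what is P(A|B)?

P(A|B) = P(A ∩ B) / P(B)
= (1/12) / (1/3)
= 1/4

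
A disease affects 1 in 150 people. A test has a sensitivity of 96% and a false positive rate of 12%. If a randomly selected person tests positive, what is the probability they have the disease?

Let D = the rare event, + = positive/flagged.
P(D) = 1/150
P(+|D) = 96/100 = 24/25
P(+|D') = 12/100 = 3/25
P(+) = P(+|D)P(D) + P(+|D')P(D')
     = \frac{24}{25} × \frac{1}{150} + \frac{3}{25} × \frac{149}{150}
     = \frac{157}{1250}
P(D|+) = P(+|D)P(D)/P(+) = \frac{8}{157}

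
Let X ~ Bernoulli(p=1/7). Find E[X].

For X ~ Bernoulli(p=1/7), the expected value is:
E[X] = \frac{1}{7}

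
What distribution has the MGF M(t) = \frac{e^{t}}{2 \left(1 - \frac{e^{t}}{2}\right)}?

The MGF M(t) = \frac{e^{t}}{2 \left(1 - \frac{e^{t}}{2}\right)} is the standard form for the Geometric distribution.
Comparing with the known MGF formula identifies: Geometric(p=1/2), X = trial number of first success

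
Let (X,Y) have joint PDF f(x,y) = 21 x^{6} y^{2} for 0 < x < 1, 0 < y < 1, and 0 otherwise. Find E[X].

E[X] = ∫_0^1 ∫_0^1 x × f(x,y) dy dx
= ∫_0^1 ∫_0^1 x × (21 x^{6} y^{2}) dy dx
= \frac{7}{8}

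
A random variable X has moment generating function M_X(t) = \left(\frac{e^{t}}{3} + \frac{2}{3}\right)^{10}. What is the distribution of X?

The MGF M(t) = \left(\frac{e^{t}}{3} + \frac{2}{3}\right)^{10} is the standard form for the Binomial distribution.
Comparing with the known MGF formula identifies: Binomial(n=10, p=1/3)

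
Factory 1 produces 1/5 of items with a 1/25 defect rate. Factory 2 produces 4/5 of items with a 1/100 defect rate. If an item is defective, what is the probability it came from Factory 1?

Using Bayes' theorem:
P(F1) = 1/5, P(D|F1) = 1/25
P(F2) = 4/5, P(D|F2) = 1/100
P(D) = P(D|F1)P(F1) + P(D|F2)P(F2)
     = \frac{2}{125}
P(F1|D) = P(D|F1)P(F1) / P(D)
= \frac{1}{2}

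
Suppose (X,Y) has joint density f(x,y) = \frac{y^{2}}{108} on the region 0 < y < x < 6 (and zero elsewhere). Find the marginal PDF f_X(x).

f_X(x) = ∫_0^x \frac{y^{2}}{108} dy = \frac{x^{3}}{324}
for 0 < x < 6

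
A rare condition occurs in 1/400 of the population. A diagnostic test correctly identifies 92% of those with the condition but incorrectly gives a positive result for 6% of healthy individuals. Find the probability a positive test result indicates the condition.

Let D = the rare event, + = positive/flagged.
P(D) = 1/400
P(+|D) = 92/100 = 23/25
P(+|D') = 6/100 = 3/50
P(+) = P(+|D)P(D) + P(+|D')P(D')
     = \frac{23}{25} × \frac{1}{400} + \frac{3}{50} × \frac{399}{400}
     = \frac{1243}{20000}
P(D|+) = P(+|D)P(D)/P(+) = \frac{46}{1243}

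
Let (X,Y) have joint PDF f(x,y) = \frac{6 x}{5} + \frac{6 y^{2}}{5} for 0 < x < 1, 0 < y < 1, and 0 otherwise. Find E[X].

E[X] = ∫_0^1 ∫_0^1 x × f(x,y) dy dx
= ∫_0^1 ∫_0^1 x × (\frac{6 x}{5} + \frac{6 y^{2}}{5}) dy dx
= \frac{3}{5}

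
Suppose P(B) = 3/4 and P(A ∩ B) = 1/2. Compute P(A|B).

P(A|B) = P(A ∩ B) / P(B)
= (1/2) / (3/4)
= 2/3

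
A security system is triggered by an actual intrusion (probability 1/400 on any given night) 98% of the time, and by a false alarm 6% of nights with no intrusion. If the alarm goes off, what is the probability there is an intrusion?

Let D = the rare event, + = positive/flagged.
P(D) = 1/400
P(+|D) = 98/100 = 49/50
P(+|D') = 6/100 = 3/50
P(+) = P(+|D)P(D) + P(+|D')P(D')
     = \frac{49}{50} × \frac{1}{400} + \frac{3}{50} × \frac{399}{400}
     = \frac{623}{10000}
P(D|+) = P(+|D)P(D)/P(+) = \frac{7}{178}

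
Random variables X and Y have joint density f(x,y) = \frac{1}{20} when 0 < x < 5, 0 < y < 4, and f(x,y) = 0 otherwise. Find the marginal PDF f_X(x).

f_X(x) = ∫_0^4 f(x,y) dy
= ∫_0^4 \frac{1}{20} dy
= \frac{1}{5} for 0 < x < 5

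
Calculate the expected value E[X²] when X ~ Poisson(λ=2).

Using the identity E[X²] = Var(X) + (E[X])²:
E[X] = 2
Var(X) = 2
E[X²] = 2 + (2)²
= 6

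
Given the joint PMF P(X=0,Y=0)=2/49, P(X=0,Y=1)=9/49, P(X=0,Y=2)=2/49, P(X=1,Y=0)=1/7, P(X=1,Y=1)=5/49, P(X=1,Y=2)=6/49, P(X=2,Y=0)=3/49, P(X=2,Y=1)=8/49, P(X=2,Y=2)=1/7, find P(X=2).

P(X=2) = P(X=2,Y=0) + P(X=2,Y=1) + P(X=2,Y=2)
= 3/49 + 8/49 + 1/7
= 18/49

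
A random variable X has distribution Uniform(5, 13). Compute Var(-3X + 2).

For X ~ Uniform(5, 13):
Var(X) = \frac{16}{3}
Var(-3X + 2) = (-3)² × Var(X) = 9 × \frac{16}{3} = 48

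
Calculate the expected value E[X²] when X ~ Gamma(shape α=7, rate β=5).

Using the identity E[X²] = Var(X) + (E[X])²:
E[X] = \frac{7}{5}
Var(X) = \frac{7}{25}
E[X²] = \frac{7}{25} + (\frac{7}{5})²
= \frac{56}{25}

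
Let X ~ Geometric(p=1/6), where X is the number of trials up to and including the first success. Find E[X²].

Using the identity E[X²] = Var(X) + (E[X])²:
E[X] = 6
Var(X) = 30
E[X²] = 30 + (6)²
= 66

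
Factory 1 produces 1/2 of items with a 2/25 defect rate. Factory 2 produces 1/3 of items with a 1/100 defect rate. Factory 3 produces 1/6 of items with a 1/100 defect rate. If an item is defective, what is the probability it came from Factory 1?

Using Bayes' theorem:
P(F1) = 1/2, P(D|F1) = 2/25
P(F2) = 1/3, P(D|F2) = 1/100
P(F3) = 1/6, P(D|F3) = 1/100
P(D) = P(D|F1)P(F1) + P(D|F2)P(F2) + P(D|F3)P(F3)
     = \frac{9}{200}
P(F1|D) = P(D|F1)P(F1) / P(D)
= \frac{8}{9}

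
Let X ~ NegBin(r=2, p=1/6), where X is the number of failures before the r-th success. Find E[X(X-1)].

E[X(X-1)] = E[X² - X] = E[X²] - E[X]
E[X] = 10
E[X²] = Var(X) + (E[X])² = 60 + (10)² = 160
E[X(X-1)] = 160 - 10 = 150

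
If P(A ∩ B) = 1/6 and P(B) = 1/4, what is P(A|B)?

P(A|B) = P(A ∩ B) / P(B)
= (1/6) / (1/4)
= 2/3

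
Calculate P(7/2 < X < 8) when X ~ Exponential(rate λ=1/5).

P(7/2 < X < 8) = ∫_{7/2}^{8} f(x) dx
where f(x) = \frac{e^{- \frac{x}{5}}}{5}
= - \frac{1}{e^{\frac{8}{5}}} + e^{- \frac{7}{10}}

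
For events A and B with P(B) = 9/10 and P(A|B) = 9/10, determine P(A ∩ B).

By definition, P(A|B) = P(A ∩ B) / P(B)
So P(A ∩ B) = P(A|B) × P(B)
= 9/10 × 9/10
= 81/100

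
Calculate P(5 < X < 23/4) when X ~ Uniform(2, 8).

P(5 < X < 23/4) = ∫_{5}^{23/4} f(x) dx
where f(x) = \frac{1}{6}
= \frac{1}{8}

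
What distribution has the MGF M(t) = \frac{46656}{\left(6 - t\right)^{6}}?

The MGF M(t) = \frac{46656}{\left(6 - t\right)^{6}} is the standard form for the Gamma distribution.
Comparing with the known MGF formula identifies: Gamma(shape α=6, rate β=6)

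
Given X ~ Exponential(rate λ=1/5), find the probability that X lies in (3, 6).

P(3 < X < 6) = ∫_{3}^{6} f(x) dx
where f(x) = \frac{e^{- \frac{x}{5}}}{5}
= - \frac{1 - e^{\frac{3}{5}}}{e^{\frac{6}{5}}}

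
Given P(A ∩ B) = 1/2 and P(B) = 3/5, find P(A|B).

P(A|B) = P(A ∩ B) / P(B)
= (1/2) / (3/5)
= 5/6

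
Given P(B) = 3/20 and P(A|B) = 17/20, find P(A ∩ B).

By definition, P(A|B) = P(A ∩ B) / P(B)
So P(A ∩ B) = P(A|B) × P(B)
= 17/20 × 3/20
= 51/400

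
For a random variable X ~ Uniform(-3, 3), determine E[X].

For X ~ Uniform(-3, 3), the expected value is:
E[X] = 0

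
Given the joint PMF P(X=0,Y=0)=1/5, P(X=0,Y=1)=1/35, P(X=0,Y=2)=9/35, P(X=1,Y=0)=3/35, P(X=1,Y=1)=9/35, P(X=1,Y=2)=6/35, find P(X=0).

P(X=0) = P(X=0,Y=0) + P(X=0,Y=1) + P(X=0,Y=2)
= 1/5 + 1/35 + 9/35
= 17/35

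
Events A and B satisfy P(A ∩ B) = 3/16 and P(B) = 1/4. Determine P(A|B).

P(A|B) = P(A ∩ B) / P(B)
= (3/16) / (1/4)
= 3/4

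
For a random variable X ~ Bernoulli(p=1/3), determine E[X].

For X ~ Bernoulli(p=1/3), the expected value is:
E[X] = \frac{1}{3}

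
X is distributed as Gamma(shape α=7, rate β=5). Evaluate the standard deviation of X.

For X ~ Gamma(shape α=7, rate β=5):
Var(X) = \frac{7}{25}
SD(X) = √(Var(X)) = √(\frac{7}{25}) = \frac{\sqrt{7}}{5}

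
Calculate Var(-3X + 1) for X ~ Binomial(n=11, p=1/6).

For X ~ Binomial(n=11, p=1/6):
Var(X) = \frac{55}{36}
Var(-3X + 1) = (-3)² × Var(X) = 9 × \frac{55}{36} = \frac{55}{4}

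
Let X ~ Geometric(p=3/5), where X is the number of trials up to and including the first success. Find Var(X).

For X ~ Geometric(p=3/5), where X is the number of trials up to and including the first success:
Var(X) = \frac{10}{9}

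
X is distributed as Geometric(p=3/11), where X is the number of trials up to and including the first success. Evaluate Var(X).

For X ~ Geometric(p=3/11), where X is the number of trials up to and including the first success:
Var(X) = \frac{88}{9}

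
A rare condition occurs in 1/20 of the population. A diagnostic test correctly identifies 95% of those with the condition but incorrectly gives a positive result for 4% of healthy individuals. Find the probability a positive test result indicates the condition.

Let D = the rare event, + = positive/flagged.
P(D) = 1/20
P(+|D) = 95/100 = 19/20
P(+|D') = 4/100 = 1/25
P(+) = P(+|D)P(D) + P(+|D')P(D')
     = \frac{19}{20} × \frac{1}{20} + \frac{1}{25} × \frac{19}{20}
     = \frac{171}{2000}
P(D|+) = P(+|D)P(D)/P(+) = \frac{5}{9}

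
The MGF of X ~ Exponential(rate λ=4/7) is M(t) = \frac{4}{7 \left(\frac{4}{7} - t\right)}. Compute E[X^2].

To find E[X^2], compute M^(2)(0):
M^(1)(t) = \frac{4}{7 \left(\frac{4}{7} - t\right)^{2}}
M^(2)(t) = \frac{8}{7 \left(\frac{4}{7} - t\right)^{3}}
M^(2)(0) = \frac{49}{8}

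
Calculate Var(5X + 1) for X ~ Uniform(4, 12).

For X ~ Uniform(4, 12):
Var(X) = \frac{16}{3}
Var(5X + 1) = (5)² × Var(X) = 25 × \frac{16}{3} = \frac{400}{3}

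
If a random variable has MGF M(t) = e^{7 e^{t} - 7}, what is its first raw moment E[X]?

To find E[X], compute M^(1)(0):
M^(1)(t) = 7 e^{t} e^{7 e^{t} - 7}
M^(1)(0) = 7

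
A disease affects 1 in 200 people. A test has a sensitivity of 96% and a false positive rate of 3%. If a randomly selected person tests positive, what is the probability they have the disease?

Let D = the rare event, + = positive/flagged.
P(D) = 1/200
P(+|D) = 96/100 = 24/25
P(+|D') = 3/100
P(+) = P(+|D)P(D) + P(+|D')P(D')
     = \frac{24}{25} × \frac{1}{200} + \frac{3}{100} × \frac{199}{200}
     = \frac{693}{20000}
P(D|+) = P(+|D)P(D)/P(+) = \frac{32}{231}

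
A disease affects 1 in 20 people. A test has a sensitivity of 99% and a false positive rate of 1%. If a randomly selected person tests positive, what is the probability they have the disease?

Let D = the rare event, + = positive/flagged.
P(D) = 1/20
P(+|D) = 99/100
P(+|D') = 1/100
P(+) = P(+|D)P(D) + P(+|D')P(D')
     = \frac{99}{100} × \frac{1}{20} + \frac{1}{100} × \frac{19}{20}
     = \frac{59}{1000}
P(D|+) = P(+|D)P(D)/P(+) = \frac{99}{118}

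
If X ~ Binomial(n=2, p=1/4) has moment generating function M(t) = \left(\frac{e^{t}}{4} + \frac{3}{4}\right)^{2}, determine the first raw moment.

To find E[X], compute M^(1)(0):
M^(1)(t) = \frac{\left(\frac{e^{t}}{4} + \frac{3}{4}\right) e^{t}}{2}
M^(1)(0) = \frac{1}{2}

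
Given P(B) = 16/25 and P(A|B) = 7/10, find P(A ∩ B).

By definition, P(A|B) = P(A ∩ B) / P(B)
So P(A ∩ B) = P(A|B) × P(B)
= 7/10 × 16/25
= 56/125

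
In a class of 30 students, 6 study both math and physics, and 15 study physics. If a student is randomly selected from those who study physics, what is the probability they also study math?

P(A ∩ B) = 6/30 = 1/5
P(B) = 15/30 = 1/2
P(A|B) = P(A ∩ B) / P(B) = (1/5) / (1/2) = 2/5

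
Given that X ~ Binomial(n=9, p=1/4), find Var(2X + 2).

For X ~ Binomial(n=9, p=1/4):
Var(X) = \frac{27}{16}
Var(2X + 2) = (2)² × Var(X) = 4 × \frac{27}{16} = \frac{27}{4}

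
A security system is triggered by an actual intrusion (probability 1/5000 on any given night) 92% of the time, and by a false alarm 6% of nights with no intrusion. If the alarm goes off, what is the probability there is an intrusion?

Let D = the rare event, + = positive/flagged.
P(D) = 1/5000
P(+|D) = 92/100 = 23/25
P(+|D') = 6/100 = 3/50
P(+) = P(+|D)P(D) + P(+|D')P(D')
     = \frac{23}{25} × \frac{1}{5000} + \frac{3}{50} × \frac{4999}{5000}
     = \frac{15043}{250000}
P(D|+) = P(+|D)P(D)/P(+) = \frac{46}{15043}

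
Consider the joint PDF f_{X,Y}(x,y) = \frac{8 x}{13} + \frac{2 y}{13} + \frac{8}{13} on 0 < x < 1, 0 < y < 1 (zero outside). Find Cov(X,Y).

E[XY] = ∫∫ xy × f(x,y) dx dy = \frac{11}{39}
E[X] = \frac{43}{78}
E[Y] = \frac{20}{39}
Cov(X,Y) = E[XY] - E[X]E[Y] = - \frac{1}{1521}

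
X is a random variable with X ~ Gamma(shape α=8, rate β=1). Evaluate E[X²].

Using the identity E[X²] = Var(X) + (E[X])²:
E[X] = 8
Var(X) = 8
E[X²] = 8 + (8)²
= 72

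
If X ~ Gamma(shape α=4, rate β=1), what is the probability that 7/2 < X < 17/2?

P(7/2 < X < 17/2) = ∫_{7/2}^{17/2} f(x) dx
where f(x) = \frac{x^{3} e^{- x}}{6}
= \frac{-7103 + 853 e^{5}}{48 e^{\frac{17}{2}}}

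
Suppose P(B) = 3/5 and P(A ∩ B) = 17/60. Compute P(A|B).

P(A|B) = P(A ∩ B) / P(B)
= (17/60) / (3/5)
= 17/36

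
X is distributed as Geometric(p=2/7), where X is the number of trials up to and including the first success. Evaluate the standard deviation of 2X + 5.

For X ~ Geometric(p=2/7), where X is the number of trials up to and including the first success:
Var(X) = \frac{35}{4}
SD(X) = √(Var(X)) = √(\frac{35}{4}) = \frac{\sqrt{35}}{2}
SD(2X + 5) = |2| × SD(X) = 2 × \frac{\sqrt{35}}{2} = \sqrt{35}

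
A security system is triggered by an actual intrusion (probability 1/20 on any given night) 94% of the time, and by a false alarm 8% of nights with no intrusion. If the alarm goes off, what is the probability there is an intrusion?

Let D = the rare event, + = positive/flagged.
P(D) = 1/20
P(+|D) = 94/100 = 47/50
P(+|D') = 8/100 = 2/25
P(+) = P(+|D)P(D) + P(+|D')P(D')
     = \frac{47}{50} × \frac{1}{20} + \frac{2}{25} × \frac{19}{20}
     = \frac{123}{1000}
P(D|+) = P(+|D)P(D)/P(+) = \frac{47}{123}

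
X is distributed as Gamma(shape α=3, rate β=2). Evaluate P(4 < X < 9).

P(4 < X < 9) = ∫_{4}^{9} f(x) dx
where f(x) = 4 x^{2} e^{- 2 x}
= \frac{-181 + 41 e^{10}}{e^{18}}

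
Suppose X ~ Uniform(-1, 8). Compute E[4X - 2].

For X ~ Uniform(-1, 8):
E[X] = \frac{7}{2}
E[4X - 2] = 4 × E[X] - 2 = 12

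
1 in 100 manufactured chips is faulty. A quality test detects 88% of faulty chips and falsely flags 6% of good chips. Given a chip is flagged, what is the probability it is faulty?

Let D = the rare event, + = positive/flagged.
P(D) = 1/100
P(+|D) = 88/100 = 22/25
P(+|D') = 6/100 = 3/50
P(+) = P(+|D)P(D) + P(+|D')P(D')
     = \frac{22}{25} × \frac{1}{100} + \frac{3}{50} × \frac{99}{100}
     = \frac{341}{5000}
P(D|+) = P(+|D)P(D)/P(+) = \frac{4}{31}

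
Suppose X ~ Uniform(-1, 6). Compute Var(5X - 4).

For X ~ Uniform(-1, 6):
Var(X) = \frac{49}{12}
Var(5X - 4) = (5)² × Var(X) = 25 × \frac{49}{12} = \frac{1225}{12}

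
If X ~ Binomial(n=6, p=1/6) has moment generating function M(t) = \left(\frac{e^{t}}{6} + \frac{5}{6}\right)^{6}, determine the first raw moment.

To find E[X], compute M^(1)(0):
M^(1)(t) = \left(\frac{e^{t}}{6} + \frac{5}{6}\right)^{5} e^{t}
M^(1)(0) = 1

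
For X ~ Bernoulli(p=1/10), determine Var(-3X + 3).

For X ~ Bernoulli(p=1/10):
Var(X) = \frac{9}{100}
Var(-3X + 3) = (-3)² × Var(X) = 9 × \frac{9}{100} = \frac{81}{100}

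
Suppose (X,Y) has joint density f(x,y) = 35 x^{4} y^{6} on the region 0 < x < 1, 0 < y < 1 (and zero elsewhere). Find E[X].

E[X] = ∫_0^1 ∫_0^1 x × f(x,y) dy dx
= ∫_0^1 ∫_0^1 x × (35 x^{4} y^{6}) dy dx
= \frac{5}{6}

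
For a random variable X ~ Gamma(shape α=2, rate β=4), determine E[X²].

Using the identity E[X²] = Var(X) + (E[X])²:
E[X] = \frac{1}{2}
Var(X) = \frac{1}{8}
E[X²] = \frac{1}{8} + (\frac{1}{2})²
= \frac{3}{8}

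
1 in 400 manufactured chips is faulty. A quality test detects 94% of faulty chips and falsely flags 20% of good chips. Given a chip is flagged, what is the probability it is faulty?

Let D = the rare event, + = positive/flagged.
P(D) = 1/400
P(+|D) = 94/100 = 47/50
P(+|D') = 20/100 = 1/5
P(+) = P(+|D)P(D) + P(+|D')P(D')
     = \frac{47}{50} × \frac{1}{400} + \frac{1}{5} × \frac{399}{400}
     = \frac{4037}{20000}
P(D|+) = P(+|D)P(D)/P(+) = \frac{47}{4037}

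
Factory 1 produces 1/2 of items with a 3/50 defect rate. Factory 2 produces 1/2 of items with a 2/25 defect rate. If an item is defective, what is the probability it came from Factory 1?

Using Bayes' theorem:
P(F1) = 1/2, P(D|F1) = 3/50
P(F2) = 1/2, P(D|F2) = 2/25
P(D) = P(D|F1)P(F1) + P(D|F2)P(F2)
     = \frac{7}{100}
P(F1|D) = P(D|F1)P(F1) / P(D)
= \frac{3}{7}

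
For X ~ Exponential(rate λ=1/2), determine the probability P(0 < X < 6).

P(0 < X < 6) = ∫_{0}^{6} f(x) dx
where f(x) = \frac{e^{- \frac{x}{2}}}{2}
= 1 - e^{-3}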